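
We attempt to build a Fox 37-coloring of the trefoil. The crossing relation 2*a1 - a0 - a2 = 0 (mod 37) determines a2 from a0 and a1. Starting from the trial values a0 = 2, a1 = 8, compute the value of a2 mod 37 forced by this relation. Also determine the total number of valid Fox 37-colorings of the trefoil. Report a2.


Step 1: Apply the given crossing relation 2*a1 - a0 - a2 = 0 (mod 37).
  a2 = 2*a1 - a0 mod 37
  a2 = 2*8 - 2 mod 37
  a2 = 16 - 2 mod 37
  a2 = 14 mod 37 = 14
Step 2: The trefoil has determinant 3.
  Number of Fox p-colorings (p prime) is p^2 if p = 3, else p.
  Since 37 does not divide 3, only trivial (constant) colorings exist.
  (So the trial a0 = 2, a1 = 8 with a0 != a1 does NOT extend to a valid coloring of the whole trefoil: the other two crossing relations require 3*(a1 - a0) = 0 (mod 37), which fails.)
  Total colorings = 37
Step 3: a2 = 14, total Fox 37-colorings = 37

14


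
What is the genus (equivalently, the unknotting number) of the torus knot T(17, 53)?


For a torus knot T(p,q), both the unknotting number and genus equal (p-1)(q-1)/2.
= (17-1)(53-1)/2
= 16*52/2
= 832/2 = 416

416


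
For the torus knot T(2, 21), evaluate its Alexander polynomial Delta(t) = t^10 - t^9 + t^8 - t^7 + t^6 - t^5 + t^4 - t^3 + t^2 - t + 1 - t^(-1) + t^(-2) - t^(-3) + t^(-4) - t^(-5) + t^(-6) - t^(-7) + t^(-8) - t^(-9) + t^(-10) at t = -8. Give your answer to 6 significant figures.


Substituting t = -8 into Delta(t) = t^10 - t^9 + t^8 - t^7 + t^6 - t^5 + t^4 - t^3 + t^2 - t + 1 - t^(-1) + t^(-2) - t^(-3) + t^(-4) - t^(-5) + t^(-6) - t^(-7) + t^(-8) - t^(-9) + t^(-10):
Term values: (1073741824) + (134217728) + (16777216) + (2097152) + (262144) + (32768) + (4096) + (512) + (64) + (8) + (1) + (0.125) + (0.015625) + (0.00195312) + (0.000244141) + (3.05176e-05) + (3.8147e-06) + (4.76837e-07) + (5.96046e-08) + (7.45058e-09) + (9.31323e-10)
Sum = 1227133513
Rounded to 6 significant figures: 1.22713e+09

1.22713e+09


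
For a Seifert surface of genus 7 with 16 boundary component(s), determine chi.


chi = 2 - 2g - b
= 2 - 2*7 - 16
= 2 - 14 - 16 = -28

-28


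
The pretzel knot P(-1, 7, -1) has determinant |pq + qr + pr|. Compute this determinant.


Step 1: Compute pq + qr + pr.
pq = (-1)*7 = -7
qr = 7*(-1) = -7
pr = (-1)*(-1) = 1
pq + qr + pr = -7 + (-7) + 1 = -13
Step 2: Take absolute value.
det(P(-1,7,-1)) = |-13| = 13

13


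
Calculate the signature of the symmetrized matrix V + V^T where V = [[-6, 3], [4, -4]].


Step 1: V + V^T = [[-12, 7], [7, -8]]
Step 2: trace = -20, det = 47
Step 3: Discriminant = (-20)^2 - 4*47 = 212
Step 4: Eigenvalues: -2.71989, -17.2801
Step 5: Signature = (# positive eigenvalues) - (# negative eigenvalues) = -2

-2


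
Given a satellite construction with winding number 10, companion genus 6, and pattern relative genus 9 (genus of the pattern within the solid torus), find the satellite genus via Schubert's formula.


Schubert: g(satellite) = g_rel(pattern) + |winding| * g(companion),
where g_rel(pattern) is the genus of the pattern relative to the solid torus.
= 9 + 10 * 6
= 9 + 60 = 69

69


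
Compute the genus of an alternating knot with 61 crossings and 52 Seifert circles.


For alternating knots, g = (c - s + 1)/2.
= (61 - 52 + 1)/2
= 10/2 = 5

5


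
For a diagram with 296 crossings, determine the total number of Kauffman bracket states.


Each crossing contributes 2 choices (A-smoothing or B-smoothing).
Total states = 2^296 = 127314748520905380391777855525586135065716774604121015664758778084648831235208544136462336

127314748520905380391777855525586135065716774604121015664758778084648831235208544136462336


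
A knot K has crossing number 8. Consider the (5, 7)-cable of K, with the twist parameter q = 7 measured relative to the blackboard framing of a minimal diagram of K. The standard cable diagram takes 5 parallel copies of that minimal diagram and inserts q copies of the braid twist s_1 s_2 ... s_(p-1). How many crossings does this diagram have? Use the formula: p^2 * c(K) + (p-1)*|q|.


Step 1: Each of the c(K) crossings of the companion diagram becomes p*p = p^2 crossings among the p parallel strands, and each of the |q| twists s_1 s_2 ... s_(p-1) adds (p-1) crossings.
  Crossings = p^2 * c(K) + (p-1)*|q|
Step 2: = 5^2 * 8 + (5-1)*7
Step 3: = 25*8 + 4*7
Step 4: = 200 + 28 = 228

228


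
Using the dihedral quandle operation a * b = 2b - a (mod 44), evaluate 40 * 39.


40 * 39 = 2*39 - 40 mod 44
= 78 - 40 mod 44
= 38 mod 44 = 38

38


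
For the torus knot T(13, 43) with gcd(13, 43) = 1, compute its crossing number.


For a torus knot T(p, q) with gcd(p,q)=1,
the crossing number is min(p*(q-1), q*(p-1)).
p*(q-1) = 13*42 = 546
q*(p-1) = 43*12 = 516
min(546, 516) = 516

516


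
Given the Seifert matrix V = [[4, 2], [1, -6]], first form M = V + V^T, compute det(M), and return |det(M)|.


Step 1: Form V + V^T where V = [[4, 2], [1, -6]]
  V^T = [[4, 1], [2, -6]]
  V + V^T = [[8, 3], [3, -12]]
Step 2: det(V + V^T) = 8*(-12) - 3*3
  = -96 - 9 = -105
Step 3: Knot determinant = |det(V + V^T)| = |-105| = 105

105


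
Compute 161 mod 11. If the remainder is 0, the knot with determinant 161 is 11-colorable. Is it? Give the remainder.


Step 1: A knot is p-colorable if and only if p divides its determinant.
Step 2: Compute 161 mod 11.
161 = 14 * 11 + 7
Step 3: 161 mod 11 = 7
Step 4: The knot is 11-colorable: no

7


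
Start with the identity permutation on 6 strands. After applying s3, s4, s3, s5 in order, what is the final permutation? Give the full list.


Starting with identity [1, 2, 3, 4, 5, 6].
Apply generators in sequence:
  After s3: [1, 2, 4, 3, 5, 6]
  After s4: [1, 2, 4, 5, 3, 6]
  After s3: [1, 2, 5, 4, 3, 6]
  After s5: [1, 2, 5, 4, 6, 3]
Final permutation: [1, 2, 5, 4, 6, 3]

[1, 2, 5, 4, 6, 3]


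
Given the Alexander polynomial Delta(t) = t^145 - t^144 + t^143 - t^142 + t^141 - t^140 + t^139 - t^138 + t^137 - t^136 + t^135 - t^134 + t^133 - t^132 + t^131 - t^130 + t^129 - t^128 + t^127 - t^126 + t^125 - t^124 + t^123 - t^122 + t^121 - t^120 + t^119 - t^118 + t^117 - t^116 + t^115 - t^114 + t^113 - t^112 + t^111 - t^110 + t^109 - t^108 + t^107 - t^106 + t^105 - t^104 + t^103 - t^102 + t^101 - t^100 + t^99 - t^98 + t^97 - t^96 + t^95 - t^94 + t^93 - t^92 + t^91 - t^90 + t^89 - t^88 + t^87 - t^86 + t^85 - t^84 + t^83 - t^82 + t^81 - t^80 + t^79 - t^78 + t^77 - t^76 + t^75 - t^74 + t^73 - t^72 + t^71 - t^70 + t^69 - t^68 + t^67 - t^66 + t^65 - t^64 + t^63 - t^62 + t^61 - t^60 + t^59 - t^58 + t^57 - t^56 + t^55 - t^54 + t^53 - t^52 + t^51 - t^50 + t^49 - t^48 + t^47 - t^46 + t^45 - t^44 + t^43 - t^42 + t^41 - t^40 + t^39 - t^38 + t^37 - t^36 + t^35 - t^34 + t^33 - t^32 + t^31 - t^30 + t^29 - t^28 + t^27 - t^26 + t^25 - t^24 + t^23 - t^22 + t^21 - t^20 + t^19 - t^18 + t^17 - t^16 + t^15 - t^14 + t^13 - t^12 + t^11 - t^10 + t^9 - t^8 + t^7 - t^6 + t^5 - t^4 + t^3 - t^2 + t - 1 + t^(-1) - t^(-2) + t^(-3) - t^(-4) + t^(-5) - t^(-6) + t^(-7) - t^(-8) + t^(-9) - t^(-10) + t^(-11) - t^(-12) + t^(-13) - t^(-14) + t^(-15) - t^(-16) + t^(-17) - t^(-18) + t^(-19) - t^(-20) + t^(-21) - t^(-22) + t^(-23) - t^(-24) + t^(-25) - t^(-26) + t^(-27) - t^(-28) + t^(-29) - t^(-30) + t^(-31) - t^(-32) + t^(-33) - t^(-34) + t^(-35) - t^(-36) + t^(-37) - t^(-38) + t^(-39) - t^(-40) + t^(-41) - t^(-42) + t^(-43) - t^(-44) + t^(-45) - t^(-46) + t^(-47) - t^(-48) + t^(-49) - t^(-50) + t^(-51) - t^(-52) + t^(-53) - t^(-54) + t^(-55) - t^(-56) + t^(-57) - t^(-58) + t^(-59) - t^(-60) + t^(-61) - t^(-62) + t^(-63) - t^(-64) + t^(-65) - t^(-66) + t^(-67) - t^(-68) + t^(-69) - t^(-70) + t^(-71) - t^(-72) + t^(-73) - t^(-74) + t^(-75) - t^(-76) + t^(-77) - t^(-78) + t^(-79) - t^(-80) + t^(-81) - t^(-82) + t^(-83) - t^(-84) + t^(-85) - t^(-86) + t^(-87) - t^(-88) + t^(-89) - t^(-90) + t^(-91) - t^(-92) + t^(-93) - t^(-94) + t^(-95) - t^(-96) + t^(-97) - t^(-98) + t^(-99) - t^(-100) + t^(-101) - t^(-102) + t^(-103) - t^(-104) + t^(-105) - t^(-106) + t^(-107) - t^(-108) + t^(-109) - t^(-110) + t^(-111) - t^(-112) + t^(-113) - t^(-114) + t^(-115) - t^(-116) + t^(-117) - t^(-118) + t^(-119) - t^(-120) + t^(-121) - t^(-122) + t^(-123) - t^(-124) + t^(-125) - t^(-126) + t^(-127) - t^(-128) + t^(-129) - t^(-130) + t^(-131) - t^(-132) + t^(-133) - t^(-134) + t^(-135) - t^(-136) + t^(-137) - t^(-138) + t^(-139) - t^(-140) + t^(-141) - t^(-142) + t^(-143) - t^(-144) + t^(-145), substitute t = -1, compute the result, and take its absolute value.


Step 1: The polynomial has 291 terms with alternating signs, exponents from 145 down to -145.
Step 2: Substitute t = -1. The i-th term has coefficient (-1)^i and exponent (m-i),
  so its value is (-1)^i * (-1)^(m-i) = (-1)^m = -1 for every i.
Step 3: All 291 terms equal -1, so Delta(-1) = 291 * (-1) = -291
Step 4: |Delta(-1)| = 291

291


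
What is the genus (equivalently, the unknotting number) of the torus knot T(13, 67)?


For a torus knot T(p,q), both the unknotting number and genus equal (p-1)(q-1)/2.
= (13-1)(67-1)/2
= 12*66/2
= 792/2 = 396

396


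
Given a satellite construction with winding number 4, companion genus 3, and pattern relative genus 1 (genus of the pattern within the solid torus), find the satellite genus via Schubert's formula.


Schubert: g(satellite) = g_rel(pattern) + |winding| * g(companion),
where g_rel(pattern) is the genus of the pattern relative to the solid torus.
= 1 + 4 * 3
= 1 + 12 = 13

13


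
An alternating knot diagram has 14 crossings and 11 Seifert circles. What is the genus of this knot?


For alternating knots, g = (c - s + 1)/2.
= (14 - 11 + 1)/2
= 4/2 = 2

2


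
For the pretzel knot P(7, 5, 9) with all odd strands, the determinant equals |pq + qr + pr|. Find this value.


Step 1: Compute pq + qr + pr.
pq = 7*5 = 35
qr = 5*9 = 45
pr = 7*9 = 63
pq + qr + pr = 35 + 45 + 63 = 143
Step 2: Take absolute value.
det(P(7,5,9)) = |143| = 143

143


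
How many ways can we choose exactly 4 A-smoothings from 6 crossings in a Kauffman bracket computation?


We choose which 4 of 6 crossings get A-smoothings.
C(6, 4) = 6! / (4! * 2!)
= 15

15


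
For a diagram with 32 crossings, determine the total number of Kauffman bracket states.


Each crossing contributes 2 choices (A-smoothing or B-smoothing).
Total states = 2^32 = 4294967296

4294967296


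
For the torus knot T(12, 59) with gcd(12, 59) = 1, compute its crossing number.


For a torus knot T(p, q) with gcd(p,q)=1,
the crossing number is min(p*(q-1), q*(p-1)).
p*(q-1) = 12*58 = 696
q*(p-1) = 59*11 = 649
min(696, 649) = 649

649


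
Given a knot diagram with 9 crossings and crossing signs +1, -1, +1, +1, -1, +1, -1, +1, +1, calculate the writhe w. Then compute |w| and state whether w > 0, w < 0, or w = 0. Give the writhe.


Step 1: Count positive crossings (+1).
Positive crossings: 6
Step 2: Count negative crossings (-1).
Negative crossings: 3
Step 3: Writhe = (positive) - (negative)
w = 6 - 3 = 3
Step 4: |w| = 3, and w is positive

3


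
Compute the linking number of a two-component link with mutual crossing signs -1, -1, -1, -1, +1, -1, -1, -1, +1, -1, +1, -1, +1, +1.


Step 1: Count positive crossings: 5
Step 2: Count negative crossings: 9
Step 3: Sum of signs = 5 - 9 = -4
Step 4: Linking number = sum/2 = -4/2 = -2

-2


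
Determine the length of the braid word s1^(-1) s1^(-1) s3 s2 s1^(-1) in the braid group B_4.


The word length counts the number of generators (including inverses).
Listing each generator: s1^(-1), s1^(-1), s3, s2, s1^(-1)
There are 5 generators in this braid word.

5


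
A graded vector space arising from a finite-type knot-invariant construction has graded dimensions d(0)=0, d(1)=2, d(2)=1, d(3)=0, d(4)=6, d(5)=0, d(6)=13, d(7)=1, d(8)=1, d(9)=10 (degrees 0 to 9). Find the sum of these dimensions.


Total dimension = d(0) + d(1) + ... + d(9)
= 0 + 2 + 1 + 0 + 6 + 0 + 13 + 1 + 1 + 10
= 34

34


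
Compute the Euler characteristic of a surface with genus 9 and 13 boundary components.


chi = 2 - 2g - b
= 2 - 2*9 - 13
= 2 - 18 - 13 = -29

-29


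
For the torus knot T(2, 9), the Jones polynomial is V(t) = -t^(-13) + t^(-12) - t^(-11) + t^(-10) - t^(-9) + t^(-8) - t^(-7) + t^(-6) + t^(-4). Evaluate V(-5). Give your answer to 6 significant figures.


Substituting t = -5 into V(t) = -t^(-13) + t^(-12) - t^(-11) + t^(-10) - t^(-9) + t^(-8) - t^(-7) + t^(-6) + t^(-4):
  (-)t^(-13) = 8.192e-10
  (+)t^(-12) = 4.096e-09
  (-)t^(-11) = 2.048e-08
  (+)t^(-10) = 1.024e-07
  (-)t^(-9) = 5.12e-07
  (+)t^(-8) = 2.56e-06
  (-)t^(-7) = 1.28e-05
  (+)t^(-6) = 6.4e-05
  (+)t^(-4) = 0.0016
Sum = (8.192e-10) + (4.096e-09) + (2.048e-08) + (1.024e-07) + (5.12e-07) + (2.56e-06) + (1.28e-05) + (6.4e-05) + (0.0016)
= 0.001679999795
Rounded to 6 significant figures: 0.00168

0.00168


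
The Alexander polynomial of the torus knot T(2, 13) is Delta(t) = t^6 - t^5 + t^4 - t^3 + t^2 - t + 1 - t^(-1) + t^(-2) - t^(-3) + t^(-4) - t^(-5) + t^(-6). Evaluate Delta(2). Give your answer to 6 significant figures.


Substituting t = 2 into Delta(t) = t^6 - t^5 + t^4 - t^3 + t^2 - t + 1 - t^(-1) + t^(-2) - t^(-3) + t^(-4) - t^(-5) + t^(-6):
Term values: (64) + (-32) + (16) + (-8) + (4) + (-2) + (1) + (-0.5) + (0.25) + (-0.125) + (0.0625) + (-0.03125) + (0.015625)
Sum = 42.671875
Rounded to 6 significant figures: 42.6719

42.6719


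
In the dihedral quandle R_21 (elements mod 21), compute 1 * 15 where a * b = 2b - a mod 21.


1 * 15 = 2*15 - 1 mod 21
= 30 - 1 mod 21
= 29 mod 21 = 8

8


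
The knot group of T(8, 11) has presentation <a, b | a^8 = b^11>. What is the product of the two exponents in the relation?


The relation is a^8 = b^11.
Product of exponents = 8 * 11
= 88

88


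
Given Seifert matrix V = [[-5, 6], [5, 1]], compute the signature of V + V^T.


Step 1: V + V^T = [[-10, 11], [11, 2]]
Step 2: trace = -8, det = -141
Step 3: Discriminant = (-8)^2 - 4*(-141) = 628
Step 4: Eigenvalues: 8.52996, -16.53
Step 5: Signature = (# positive eigenvalues) - (# negative eigenvalues) = 0

0


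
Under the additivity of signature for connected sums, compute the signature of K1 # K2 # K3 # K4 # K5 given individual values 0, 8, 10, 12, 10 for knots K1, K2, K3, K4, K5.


The signature is additive under connected sum.
signature(K1 # K2 # K3 # K4 # K5) = (0) + (8) + (10) + (12) + (10)
= 40

40


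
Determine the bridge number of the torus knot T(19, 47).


The bridge number of T(p,q) is min(p,q).
min(19, 47) = 19

19


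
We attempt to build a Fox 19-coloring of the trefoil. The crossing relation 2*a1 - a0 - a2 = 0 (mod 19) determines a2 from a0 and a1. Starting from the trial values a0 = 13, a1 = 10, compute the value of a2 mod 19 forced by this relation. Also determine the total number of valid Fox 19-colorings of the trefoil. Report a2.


Step 1: Apply the given crossing relation 2*a1 - a0 - a2 = 0 (mod 19).
  a2 = 2*a1 - a0 mod 19
  a2 = 2*10 - 13 mod 19
  a2 = 20 - 13 mod 19
  a2 = 7 mod 19 = 7
Step 2: The trefoil has determinant 3.
  Number of Fox p-colorings (p prime) is p^2 if p = 3, else p.
  Since 19 does not divide 3, only trivial (constant) colorings exist.
  (So the trial a0 = 13, a1 = 10 with a0 != a1 does NOT extend to a valid coloring of the whole trefoil: the other two crossing relations require 3*(a1 - a0) = 0 (mod 19), which fails.)
  Total colorings = 19
Step 3: a2 = 7, total Fox 19-colorings = 19

7


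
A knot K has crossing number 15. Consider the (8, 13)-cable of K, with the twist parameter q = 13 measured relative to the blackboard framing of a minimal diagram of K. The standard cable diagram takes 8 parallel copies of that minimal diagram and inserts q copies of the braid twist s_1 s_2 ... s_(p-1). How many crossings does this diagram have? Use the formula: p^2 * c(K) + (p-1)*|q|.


Step 1: Each of the c(K) crossings of the companion diagram becomes p*p = p^2 crossings among the p parallel strands, and each of the |q| twists s_1 s_2 ... s_(p-1) adds (p-1) crossings.
  Crossings = p^2 * c(K) + (p-1)*|q|
Step 2: = 8^2 * 15 + (8-1)*13
Step 3: = 64*15 + 7*13
Step 4: = 960 + 91 = 1051

1051


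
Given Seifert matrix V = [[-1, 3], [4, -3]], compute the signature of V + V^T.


Step 1: V + V^T = [[-2, 7], [7, -6]]
Step 2: trace = -8, det = -37
Step 3: Discriminant = (-8)^2 - 4*(-37) = 212
Step 4: Eigenvalues: 3.28011, -11.2801
Step 5: Signature = (# positive eigenvalues) - (# negative eigenvalues) = 0

0


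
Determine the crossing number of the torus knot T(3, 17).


For a torus knot T(p, q) with gcd(p,q)=1,
the crossing number is min(p*(q-1), q*(p-1)).
p*(q-1) = 3*16 = 48
q*(p-1) = 17*2 = 34
min(48, 34) = 34

34


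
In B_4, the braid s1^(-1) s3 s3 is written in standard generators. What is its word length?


The word length counts the number of generators (including inverses).
Listing each generator: s1^(-1), s3, s3
There are 3 generators in this braid word.

3


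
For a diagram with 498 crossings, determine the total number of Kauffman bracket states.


Each crossing contributes 2 choices (A-smoothing or B-smoothing).
Total states = 2^498 = 818347651974035467503297424206899788054160511510766197370822842024033449101168638720817523081476039287721671031890017752304314136471348263332131897344

818347651974035467503297424206899788054160511510766197370822842024033449101168638720817523081476039287721671031890017752304314136471348263332131897344


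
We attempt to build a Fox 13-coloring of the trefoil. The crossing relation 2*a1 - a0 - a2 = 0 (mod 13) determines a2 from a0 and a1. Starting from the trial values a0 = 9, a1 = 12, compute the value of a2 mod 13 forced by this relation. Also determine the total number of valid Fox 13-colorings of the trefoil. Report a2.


Step 1: Apply the given crossing relation 2*a1 - a0 - a2 = 0 (mod 13).
  a2 = 2*a1 - a0 mod 13
  a2 = 2*12 - 9 mod 13
  a2 = 24 - 9 mod 13
  a2 = 15 mod 13 = 2
Step 2: The trefoil has determinant 3.
  Number of Fox p-colorings (p prime) is p^2 if p = 3, else p.
  Since 13 does not divide 3, only trivial (constant) colorings exist.
  (So the trial a0 = 9, a1 = 12 with a0 != a1 does NOT extend to a valid coloring of the whole trefoil: the other two crossing relations require 3*(a1 - a0) = 0 (mod 13), which fails.)
  Total colorings = 13
Step 3: a2 = 2, total Fox 13-colorings = 13

2


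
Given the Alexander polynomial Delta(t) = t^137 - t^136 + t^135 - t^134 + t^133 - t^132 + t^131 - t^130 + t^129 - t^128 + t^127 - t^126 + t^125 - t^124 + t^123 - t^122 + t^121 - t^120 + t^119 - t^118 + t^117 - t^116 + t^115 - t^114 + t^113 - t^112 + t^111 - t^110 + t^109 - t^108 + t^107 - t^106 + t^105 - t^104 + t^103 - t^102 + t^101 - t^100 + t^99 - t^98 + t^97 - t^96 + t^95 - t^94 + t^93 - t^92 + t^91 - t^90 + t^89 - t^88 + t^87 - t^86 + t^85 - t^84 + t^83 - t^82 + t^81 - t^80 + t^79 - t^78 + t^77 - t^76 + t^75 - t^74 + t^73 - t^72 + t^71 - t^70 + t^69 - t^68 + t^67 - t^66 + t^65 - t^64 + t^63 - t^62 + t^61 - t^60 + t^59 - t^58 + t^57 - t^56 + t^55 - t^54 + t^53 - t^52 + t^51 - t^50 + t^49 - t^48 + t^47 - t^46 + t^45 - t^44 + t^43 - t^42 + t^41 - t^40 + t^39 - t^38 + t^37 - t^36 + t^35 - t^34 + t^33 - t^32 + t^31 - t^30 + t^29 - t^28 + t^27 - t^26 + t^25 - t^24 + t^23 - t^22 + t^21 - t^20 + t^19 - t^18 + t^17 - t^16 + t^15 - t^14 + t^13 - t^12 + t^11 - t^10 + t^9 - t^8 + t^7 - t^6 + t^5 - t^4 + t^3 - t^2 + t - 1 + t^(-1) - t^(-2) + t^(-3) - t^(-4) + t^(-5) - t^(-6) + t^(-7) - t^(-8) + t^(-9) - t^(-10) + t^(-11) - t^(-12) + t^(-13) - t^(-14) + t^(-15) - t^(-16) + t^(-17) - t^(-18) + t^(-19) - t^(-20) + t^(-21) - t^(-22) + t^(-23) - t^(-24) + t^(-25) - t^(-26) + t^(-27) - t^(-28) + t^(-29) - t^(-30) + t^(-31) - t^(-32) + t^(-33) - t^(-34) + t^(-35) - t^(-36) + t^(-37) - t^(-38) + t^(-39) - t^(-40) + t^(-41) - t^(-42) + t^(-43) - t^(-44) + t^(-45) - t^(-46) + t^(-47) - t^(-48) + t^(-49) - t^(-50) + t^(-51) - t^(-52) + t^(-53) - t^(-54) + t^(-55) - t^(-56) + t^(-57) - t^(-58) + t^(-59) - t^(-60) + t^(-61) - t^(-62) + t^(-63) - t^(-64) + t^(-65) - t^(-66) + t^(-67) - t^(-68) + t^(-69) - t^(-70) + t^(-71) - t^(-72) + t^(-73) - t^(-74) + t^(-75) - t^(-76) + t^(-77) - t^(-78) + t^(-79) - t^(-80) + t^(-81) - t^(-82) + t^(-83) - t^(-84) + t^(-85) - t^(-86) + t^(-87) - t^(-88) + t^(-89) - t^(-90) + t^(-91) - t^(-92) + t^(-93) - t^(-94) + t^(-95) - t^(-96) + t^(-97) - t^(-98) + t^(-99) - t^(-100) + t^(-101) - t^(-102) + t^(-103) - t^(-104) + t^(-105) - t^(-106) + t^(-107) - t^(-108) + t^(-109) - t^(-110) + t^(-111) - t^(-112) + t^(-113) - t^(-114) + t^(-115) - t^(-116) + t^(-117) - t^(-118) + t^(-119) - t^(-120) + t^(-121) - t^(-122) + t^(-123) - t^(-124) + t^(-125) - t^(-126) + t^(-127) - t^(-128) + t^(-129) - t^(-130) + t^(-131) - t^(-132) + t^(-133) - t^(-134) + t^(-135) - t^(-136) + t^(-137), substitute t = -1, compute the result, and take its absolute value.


Step 1: The polynomial has 275 terms with alternating signs, exponents from 137 down to -137.
Step 2: Substitute t = -1. The i-th term has coefficient (-1)^i and exponent (m-i),
  so its value is (-1)^i * (-1)^(m-i) = (-1)^m = -1 for every i.
Step 3: All 275 terms equal -1, so Delta(-1) = 275 * (-1) = -275
Step 4: |Delta(-1)| = 275

275


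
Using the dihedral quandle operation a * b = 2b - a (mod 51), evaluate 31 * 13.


31 * 13 = 2*13 - 31 mod 51
= 26 - 31 mod 51
= -5 mod 51 = 46

46


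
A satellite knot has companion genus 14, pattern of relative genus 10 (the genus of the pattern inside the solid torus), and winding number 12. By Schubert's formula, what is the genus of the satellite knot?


Schubert: g(satellite) = g_rel(pattern) + |winding| * g(companion),
where g_rel(pattern) is the genus of the pattern relative to the solid torus.
= 10 + 12 * 14
= 10 + 168 = 178

178


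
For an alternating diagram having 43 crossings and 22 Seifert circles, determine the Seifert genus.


For alternating knots, g = (c - s + 1)/2.
= (43 - 22 + 1)/2
= 22/2 = 11

11


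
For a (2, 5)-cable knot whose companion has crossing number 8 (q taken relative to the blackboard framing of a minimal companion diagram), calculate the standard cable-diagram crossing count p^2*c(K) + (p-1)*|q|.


Step 1: Each of the c(K) crossings of the companion diagram becomes p*p = p^2 crossings among the p parallel strands, and each of the |q| twists s_1 s_2 ... s_(p-1) adds (p-1) crossings.
  Crossings = p^2 * c(K) + (p-1)*|q|
Step 2: = 2^2 * 8 + (2-1)*5
Step 3: = 4*8 + 1*5
Step 4: = 32 + 5 = 37

37


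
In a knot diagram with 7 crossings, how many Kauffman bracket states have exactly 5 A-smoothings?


We choose which 5 of 7 crossings get A-smoothings.
C(7, 5) = 7! / (5! * 2!)
= 21

21


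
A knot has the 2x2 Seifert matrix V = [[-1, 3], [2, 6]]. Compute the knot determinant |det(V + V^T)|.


Step 1: Form V + V^T where V = [[-1, 3], [2, 6]]
  V^T = [[-1, 2], [3, 6]]
  V + V^T = [[-2, 5], [5, 12]]
Step 2: det(V + V^T) = (-2)*12 - 5*5
  = -24 - 25 = -49
Step 3: Knot determinant = |det(V + V^T)| = |-49| = 49

49


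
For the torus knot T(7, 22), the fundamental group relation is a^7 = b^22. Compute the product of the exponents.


The relation is a^7 = b^22.
Product of exponents = 7 * 22
= 154

154


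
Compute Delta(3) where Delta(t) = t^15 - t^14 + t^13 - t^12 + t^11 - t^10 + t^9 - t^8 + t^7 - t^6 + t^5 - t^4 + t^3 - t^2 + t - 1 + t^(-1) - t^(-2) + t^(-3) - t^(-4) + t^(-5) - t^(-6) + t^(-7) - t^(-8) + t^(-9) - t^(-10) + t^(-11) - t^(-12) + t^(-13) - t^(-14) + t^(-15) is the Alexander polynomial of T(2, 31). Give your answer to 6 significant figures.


Substituting t = 3 into Delta(t) = t^15 - t^14 + t^13 - t^12 + t^11 - t^10 + t^9 - t^8 + t^7 - t^6 + t^5 - t^4 + t^3 - t^2 + t - 1 + t^(-1) - t^(-2) + t^(-3) - t^(-4) + t^(-5) - t^(-6) + t^(-7) - t^(-8) + t^(-9) - t^(-10) + t^(-11) - t^(-12) + t^(-13) - t^(-14) + t^(-15):
Term values: (14348907) + (-4782969) + (1594323) + (-531441) + (177147) + (-59049) + (19683) + (-6561) + (2187) + (-729) + (243) + (-81) + (27) + (-9) + (3) + (-1) + (0.333333) + (-0.111111) + (0.037037) + (-0.0123457) + (0.00411523) + (-0.00137174) + (0.000457247) + (-0.000152416) + (5.08053e-05) + (-1.69351e-05) + (5.64503e-06) + (-1.88168e-06) + (6.27225e-07) + (-2.09075e-07) + (6.96917e-08)
Sum = 10761680.25
Rounded to 6 significant figures: 1.07617e+07

1.07617e+07


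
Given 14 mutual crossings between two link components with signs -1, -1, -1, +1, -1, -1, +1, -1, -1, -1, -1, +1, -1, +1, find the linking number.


Step 1: Count positive crossings: 4
Step 2: Count negative crossings: 10
Step 3: Sum of signs = 4 - 10 = -6
Step 4: Linking number = sum/2 = -6/2 = -3

-3


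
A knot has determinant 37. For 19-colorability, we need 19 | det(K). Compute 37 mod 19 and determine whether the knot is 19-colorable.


Step 1: A knot is p-colorable if and only if p divides its determinant.
Step 2: Compute 37 mod 19.
37 = 1 * 19 + 18
Step 3: 37 mod 19 = 18
Step 4: The knot is 19-colorable: no

18


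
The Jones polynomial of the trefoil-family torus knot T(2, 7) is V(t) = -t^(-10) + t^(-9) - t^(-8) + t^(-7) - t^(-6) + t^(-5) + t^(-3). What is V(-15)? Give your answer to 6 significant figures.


Substituting t = -15 into V(t) = -t^(-10) + t^(-9) - t^(-8) + t^(-7) - t^(-6) + t^(-5) + t^(-3):
  (-)t^(-10) = -1.73415e-12
  (+)t^(-9) = -2.60123e-11
  (-)t^(-8) = -3.90184e-10
  (+)t^(-7) = -5.85277e-09
  (-)t^(-6) = -8.77915e-08
  (+)t^(-5) = -1.31687e-06
  (+)t^(-3) = -0.000296296
Sum = (-1.73415e-12) + (-2.60123e-11) + (-3.90184e-10) + (-5.85277e-09) + (-8.77915e-08) + (-1.31687e-06) + (-0.000296296)
= -0.0002977072309
Rounded to 6 significant figures: -0.000297707

-0.000297707


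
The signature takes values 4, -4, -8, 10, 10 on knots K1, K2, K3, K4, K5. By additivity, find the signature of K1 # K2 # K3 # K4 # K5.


The signature is additive under connected sum.
signature(K1 # K2 # K3 # K4 # K5) = (4) + (-4) + (-8) + (10) + (10)
= 12

12


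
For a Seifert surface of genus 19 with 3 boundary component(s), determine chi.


chi = 2 - 2g - b
= 2 - 2*19 - 3
= 2 - 38 - 3 = -39

-39


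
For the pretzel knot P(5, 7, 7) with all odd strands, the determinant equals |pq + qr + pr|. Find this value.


Step 1: Compute pq + qr + pr.
pq = 5*7 = 35
qr = 7*7 = 49
pr = 5*7 = 35
pq + qr + pr = 35 + 49 + 35 = 119
Step 2: Take absolute value.
det(P(5,7,7)) = |119| = 119

119


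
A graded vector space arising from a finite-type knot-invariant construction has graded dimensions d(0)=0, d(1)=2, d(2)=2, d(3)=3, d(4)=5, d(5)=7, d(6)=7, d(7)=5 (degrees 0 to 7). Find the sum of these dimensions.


Total dimension = d(0) + d(1) + ... + d(7)
= 0 + 2 + 2 + 3 + 5 + 7 + 7 + 5
= 31

31


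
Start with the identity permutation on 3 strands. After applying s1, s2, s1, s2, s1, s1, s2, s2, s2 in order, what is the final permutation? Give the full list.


Starting with identity [1, 2, 3].
Apply generators in sequence:
  After s1: [2, 1, 3]
  After s2: [2, 3, 1]
  After s1: [3, 2, 1]
  After s2: [3, 1, 2]
  After s1: [1, 3, 2]
  After s1: [3, 1, 2]
  After s2: [3, 2, 1]
  After s2: [3, 1, 2]
  After s2: [3, 2, 1]
Final permutation: [3, 2, 1]

[3, 2, 1]


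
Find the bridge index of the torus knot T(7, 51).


The bridge number of T(p,q) is min(p,q).
min(7, 51) = 7

7


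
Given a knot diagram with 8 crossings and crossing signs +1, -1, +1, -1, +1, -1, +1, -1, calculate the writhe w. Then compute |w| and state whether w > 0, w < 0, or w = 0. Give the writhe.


Step 1: Count positive crossings (+1).
Positive crossings: 4
Step 2: Count negative crossings (-1).
Negative crossings: 4
Step 3: Writhe = (positive) - (negative)
w = 4 - 4 = 0
Step 4: |w| = 0, and w is zero

0


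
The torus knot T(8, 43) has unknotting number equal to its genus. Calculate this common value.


For a torus knot T(p,q), both the unknotting number and genus equal (p-1)(q-1)/2.
= (8-1)(43-1)/2
= 7*42/2
= 294/2 = 147

147


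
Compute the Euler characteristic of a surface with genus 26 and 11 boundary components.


chi = 2 - 2g - b
= 2 - 2*26 - 11
= 2 - 52 - 11 = -61

-61


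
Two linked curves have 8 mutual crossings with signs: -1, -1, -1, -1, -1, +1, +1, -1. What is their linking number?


Step 1: Count positive crossings: 2
Step 2: Count negative crossings: 6
Step 3: Sum of signs = 2 - 6 = -4
Step 4: Linking number = sum/2 = -4/2 = -2

-2


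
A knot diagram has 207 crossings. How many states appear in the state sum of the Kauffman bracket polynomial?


Each crossing contributes 2 choices (A-smoothing or B-smoothing).
Total states = 2^207 = 205688069665150755269371147819668813122841983204197482918576128

205688069665150755269371147819668813122841983204197482918576128


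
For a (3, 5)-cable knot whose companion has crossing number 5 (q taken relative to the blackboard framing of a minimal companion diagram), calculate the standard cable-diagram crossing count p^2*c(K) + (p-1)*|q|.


Step 1: Each of the c(K) crossings of the companion diagram becomes p*p = p^2 crossings among the p parallel strands, and each of the |q| twists s_1 s_2 ... s_(p-1) adds (p-1) crossings.
  Crossings = p^2 * c(K) + (p-1)*|q|
Step 2: = 3^2 * 5 + (3-1)*5
Step 3: = 9*5 + 2*5
Step 4: = 45 + 10 = 55

55


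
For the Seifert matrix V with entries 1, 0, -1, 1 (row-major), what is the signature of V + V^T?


Step 1: V + V^T = [[2, -1], [-1, 2]]
Step 2: trace = 4, det = 3
Step 3: Discriminant = 4^2 - 4*3 = 4
Step 4: Eigenvalues: 3, 1
Step 5: Signature = (# positive eigenvalues) - (# negative eigenvalues) = 2

2


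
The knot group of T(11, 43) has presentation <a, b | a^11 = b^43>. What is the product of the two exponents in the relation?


The relation is a^11 = b^43.
Product of exponents = 11 * 43
= 473

473


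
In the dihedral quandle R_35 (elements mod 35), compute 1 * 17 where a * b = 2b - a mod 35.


1 * 17 = 2*17 - 1 mod 35
= 34 - 1 mod 35
= 33 mod 35 = 33

33


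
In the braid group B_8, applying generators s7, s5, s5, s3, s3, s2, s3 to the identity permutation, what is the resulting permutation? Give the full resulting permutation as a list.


Starting with identity [1, 2, 3, 4, 5, 6, 7, 8].
Apply generators in sequence:
  After s7: [1, 2, 3, 4, 5, 6, 8, 7]
  After s5: [1, 2, 3, 4, 6, 5, 8, 7]
  After s5: [1, 2, 3, 4, 5, 6, 8, 7]
  After s3: [1, 2, 4, 3, 5, 6, 8, 7]
  After s3: [1, 2, 3, 4, 5, 6, 8, 7]
  After s2: [1, 3, 2, 4, 5, 6, 8, 7]
  After s3: [1, 3, 4, 2, 5, 6, 8, 7]
Final permutation: [1, 3, 4, 2, 5, 6, 8, 7]

[1, 3, 4, 2, 5, 6, 8, 7]


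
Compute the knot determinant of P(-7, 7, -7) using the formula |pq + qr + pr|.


Step 1: Compute pq + qr + pr.
pq = (-7)*7 = -49
qr = 7*(-7) = -49
pr = (-7)*(-7) = 49
pq + qr + pr = -49 + (-49) + 49 = -49
Step 2: Take absolute value.
det(P(-7,7,-7)) = |-49| = 49

49


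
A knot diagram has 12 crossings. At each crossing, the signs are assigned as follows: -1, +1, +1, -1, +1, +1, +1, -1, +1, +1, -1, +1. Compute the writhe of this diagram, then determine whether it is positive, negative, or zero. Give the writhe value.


Step 1: Count positive crossings (+1).
Positive crossings: 8
Step 2: Count negative crossings (-1).
Negative crossings: 4
Step 3: Writhe = (positive) - (negative)
w = 8 - 4 = 4
Step 4: |w| = 4, and w is positive

4


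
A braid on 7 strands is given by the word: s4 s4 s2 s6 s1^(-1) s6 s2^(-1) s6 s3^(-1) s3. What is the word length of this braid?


The word length counts the number of generators (including inverses).
Listing each generator: s4, s4, s2, s6, s1^(-1), s6, s2^(-1), s6, s3^(-1), s3
There are 10 generators in this braid word.

10


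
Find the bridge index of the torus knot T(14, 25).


The bridge number of T(p,q) is min(p,q).
min(14, 25) = 14

14


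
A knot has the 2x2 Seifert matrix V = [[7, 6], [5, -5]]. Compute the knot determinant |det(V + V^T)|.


Step 1: Form V + V^T where V = [[7, 6], [5, -5]]
  V^T = [[7, 5], [6, -5]]
  V + V^T = [[14, 11], [11, -10]]
Step 2: det(V + V^T) = 14*(-10) - 11*11
  = -140 - 121 = -261
Step 3: Knot determinant = |det(V + V^T)| = |-261| = 261

261


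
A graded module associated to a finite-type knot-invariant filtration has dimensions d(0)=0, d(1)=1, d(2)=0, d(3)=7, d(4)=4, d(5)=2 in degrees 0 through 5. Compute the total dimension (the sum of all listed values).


Total dimension = d(0) + d(1) + ... + d(5)
= 0 + 1 + 0 + 7 + 4 + 2
= 14

14


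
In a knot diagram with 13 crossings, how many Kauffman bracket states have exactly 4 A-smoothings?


We choose which 4 of 13 crossings get A-smoothings.
C(13, 4) = 13! / (4! * 9!)
= 715

715


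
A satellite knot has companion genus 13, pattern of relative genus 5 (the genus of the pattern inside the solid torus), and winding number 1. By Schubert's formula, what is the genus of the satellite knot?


Schubert: g(satellite) = g_rel(pattern) + |winding| * g(companion),
where g_rel(pattern) is the genus of the pattern relative to the solid torus.
= 5 + 1 * 13
= 5 + 13 = 18

18


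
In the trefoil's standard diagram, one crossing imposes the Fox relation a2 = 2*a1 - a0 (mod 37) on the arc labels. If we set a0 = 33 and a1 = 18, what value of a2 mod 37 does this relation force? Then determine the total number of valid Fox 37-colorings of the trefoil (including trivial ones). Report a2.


Step 1: Apply the given crossing relation 2*a1 - a0 - a2 = 0 (mod 37).
  a2 = 2*a1 - a0 mod 37
  a2 = 2*18 - 33 mod 37
  a2 = 36 - 33 mod 37
  a2 = 3 mod 37 = 3
Step 2: The trefoil has determinant 3.
  Number of Fox p-colorings (p prime) is p^2 if p = 3, else p.
  Since 37 does not divide 3, only trivial (constant) colorings exist.
  (So the trial a0 = 33, a1 = 18 with a0 != a1 does NOT extend to a valid coloring of the whole trefoil: the other two crossing relations require 3*(a1 - a0) = 0 (mod 37), which fails.)
  Total colorings = 37
Step 3: a2 = 3, total Fox 37-colorings = 37

3


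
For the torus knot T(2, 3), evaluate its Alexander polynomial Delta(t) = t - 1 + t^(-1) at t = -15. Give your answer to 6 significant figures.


Substituting t = -15 into Delta(t) = t - 1 + t^(-1):
Term values: (-15) + (-1) + (-0.0666667)
Sum = -16.06666667
Rounded to 6 significant figures: -16.0667

-16.0667


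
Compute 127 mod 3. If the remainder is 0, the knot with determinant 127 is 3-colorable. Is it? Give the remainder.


Step 1: A knot is p-colorable if and only if p divides its determinant.
Step 2: Compute 127 mod 3.
127 = 42 * 3 + 1
Step 3: 127 mod 3 = 1
Step 4: The knot is 3-colorable: no

1


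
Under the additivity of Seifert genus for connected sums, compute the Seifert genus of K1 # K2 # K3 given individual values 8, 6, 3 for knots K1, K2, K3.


The Seifert genus is additive under connected sum.
Seifert genus(K1 # K2 # K3) = (8) + (6) + (3)
= 17

17


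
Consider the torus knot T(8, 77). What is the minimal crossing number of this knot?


For a torus knot T(p, q) with gcd(p,q)=1,
the crossing number is min(p*(q-1), q*(p-1)).
p*(q-1) = 8*76 = 608
q*(p-1) = 77*7 = 539
min(608, 539) = 539

539


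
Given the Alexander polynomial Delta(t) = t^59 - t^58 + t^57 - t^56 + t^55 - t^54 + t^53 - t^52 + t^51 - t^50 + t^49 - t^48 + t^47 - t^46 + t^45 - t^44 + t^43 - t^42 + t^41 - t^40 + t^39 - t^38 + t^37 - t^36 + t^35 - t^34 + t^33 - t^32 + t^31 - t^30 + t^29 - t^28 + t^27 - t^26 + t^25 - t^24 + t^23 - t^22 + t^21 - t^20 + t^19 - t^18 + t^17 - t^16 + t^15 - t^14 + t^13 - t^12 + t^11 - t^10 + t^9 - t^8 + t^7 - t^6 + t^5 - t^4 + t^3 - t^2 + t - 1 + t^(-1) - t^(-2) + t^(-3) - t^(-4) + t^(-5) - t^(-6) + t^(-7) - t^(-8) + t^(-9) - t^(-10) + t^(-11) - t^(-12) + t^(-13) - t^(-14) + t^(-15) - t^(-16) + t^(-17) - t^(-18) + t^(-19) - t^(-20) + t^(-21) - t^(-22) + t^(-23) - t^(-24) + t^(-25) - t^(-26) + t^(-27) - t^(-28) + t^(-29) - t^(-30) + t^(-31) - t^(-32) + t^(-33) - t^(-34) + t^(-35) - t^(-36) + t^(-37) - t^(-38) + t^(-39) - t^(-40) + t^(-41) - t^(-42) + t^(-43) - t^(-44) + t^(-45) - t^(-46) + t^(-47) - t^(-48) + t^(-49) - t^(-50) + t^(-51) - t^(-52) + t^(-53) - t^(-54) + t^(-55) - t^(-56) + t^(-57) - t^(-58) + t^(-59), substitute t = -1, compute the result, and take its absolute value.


Step 1: The polynomial has 119 terms with alternating signs, exponents from 59 down to -59.
Step 2: Substitute t = -1. The i-th term has coefficient (-1)^i and exponent (m-i),
  so its value is (-1)^i * (-1)^(m-i) = (-1)^m = -1 for every i.
Step 3: All 119 terms equal -1, so Delta(-1) = 119 * (-1) = -119
Step 4: |Delta(-1)| = 119

119


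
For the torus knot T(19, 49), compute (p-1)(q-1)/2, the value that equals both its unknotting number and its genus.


For a torus knot T(p,q), both the unknotting number and genus equal (p-1)(q-1)/2.
= (19-1)(49-1)/2
= 18*48/2
= 864/2 = 432

432


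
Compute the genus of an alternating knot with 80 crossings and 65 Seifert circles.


For alternating knots, g = (c - s + 1)/2.
= (80 - 65 + 1)/2
= 16/2 = 8

8


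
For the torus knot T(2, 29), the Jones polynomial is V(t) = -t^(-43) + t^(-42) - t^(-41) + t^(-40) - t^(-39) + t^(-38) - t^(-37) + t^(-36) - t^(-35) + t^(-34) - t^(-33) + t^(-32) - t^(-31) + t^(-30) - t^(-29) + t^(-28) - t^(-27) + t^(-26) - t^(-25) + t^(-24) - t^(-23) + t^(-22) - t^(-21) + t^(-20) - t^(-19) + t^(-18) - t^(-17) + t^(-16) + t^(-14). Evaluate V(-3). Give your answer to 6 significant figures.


Substituting t = -3 into V(t) = -t^(-43) + t^(-42) - t^(-41) + t^(-40) - t^(-39) + t^(-38) - t^(-37) + t^(-36) - t^(-35) + t^(-34) - t^(-33) + t^(-32) - t^(-31) + t^(-30) - t^(-29) + t^(-28) - t^(-27) + t^(-26) - t^(-25) + t^(-24) - t^(-23) + t^(-22) - t^(-21) + t^(-20) - t^(-19) + t^(-18) - t^(-17) + t^(-16) + t^(-14):
  (-)t^(-43) = 3.04639e-21
  (+)t^(-42) = 9.13918e-21
  (-)t^(-41) = 2.74175e-20
  (+)t^(-40) = 8.22526e-20
  (-)t^(-39) = 2.46758e-19
  (+)t^(-38) = 7.40274e-19
  (-)t^(-37) = 2.22082e-18
  (+)t^(-36) = 6.66246e-18
  (-)t^(-35) = 1.99874e-17
  (+)t^(-34) = 5.99622e-17
  (-)t^(-33) = 1.79887e-16
  (+)t^(-32) = 5.3966e-16
  (-)t^(-31) = 1.61898e-15
  (+)t^(-30) = 4.85694e-15
  (-)t^(-29) = 1.45708e-14
  (+)t^(-28) = 4.37124e-14
  (-)t^(-27) = 1.31137e-13
  (+)t^(-26) = 3.93412e-13
  (-)t^(-25) = 1.18024e-12
  (+)t^(-24) = 3.54071e-12
  (-)t^(-23) = 1.06221e-11
  (+)t^(-22) = 3.18664e-11
  (-)t^(-21) = 9.55991e-11
  (+)t^(-20) = 2.86797e-10
  (-)t^(-19) = 8.60392e-10
  (+)t^(-18) = 2.58117e-09
  (-)t^(-17) = 7.74352e-09
  (+)t^(-16) = 2.32306e-08
  (+)t^(-14) = 2.09075e-07
Sum = (3.04639e-21) + (9.13918e-21) + (2.74175e-20) + (8.22526e-20) + (2.46758e-19) + (7.40274e-19) + (2.22082e-18) + (6.66246e-18) + (1.99874e-17) + (5.99622e-17) + (1.79887e-16) + (5.3966e-16) + (1.61898e-15) + (4.85694e-15) + (1.45708e-14) + (4.37124e-14) + (1.31137e-13) + (3.93412e-13) + (1.18024e-12) + (3.54071e-12) + (1.06221e-11) + (3.18664e-11) + (9.55991e-11) + (2.86797e-10) + (8.60392e-10) + (2.58117e-09) + (7.74352e-09) + (2.32306e-08) + (2.09075e-07)
= 2.439210178e-07
Rounded to 6 significant figures: 2.43921e-07

2.43921e-07


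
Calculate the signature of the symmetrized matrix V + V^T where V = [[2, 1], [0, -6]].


Step 1: V + V^T = [[4, 1], [1, -12]]
Step 2: trace = -8, det = -49
Step 3: Discriminant = (-8)^2 - 4*(-49) = 260
Step 4: Eigenvalues: 4.06226, -12.0623
Step 5: Signature = (# positive eigenvalues) - (# negative eigenvalues) = 0

0


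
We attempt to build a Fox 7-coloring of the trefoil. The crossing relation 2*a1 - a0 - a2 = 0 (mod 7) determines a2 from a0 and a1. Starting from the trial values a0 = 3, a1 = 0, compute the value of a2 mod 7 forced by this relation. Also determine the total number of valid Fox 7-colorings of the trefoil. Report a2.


Step 1: Apply the given crossing relation 2*a1 - a0 - a2 = 0 (mod 7).
  a2 = 2*a1 - a0 mod 7
  a2 = 2*0 - 3 mod 7
  a2 = 0 - 3 mod 7
  a2 = -3 mod 7 = 4
Step 2: The trefoil has determinant 3.
  Number of Fox p-colorings (p prime) is p^2 if p = 3, else p.
  Since 7 does not divide 3, only trivial (constant) colorings exist.
  (So the trial a0 = 3, a1 = 0 with a0 != a1 does NOT extend to a valid coloring of the whole trefoil: the other two crossing relations require 3*(a1 - a0) = 0 (mod 7), which fails.)
  Total colorings = 7
Step 3: a2 = 4, total Fox 7-colorings = 7

4


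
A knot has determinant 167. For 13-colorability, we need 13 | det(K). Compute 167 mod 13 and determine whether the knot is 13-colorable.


Step 1: A knot is p-colorable if and only if p divides its determinant.
Step 2: Compute 167 mod 13.
167 = 12 * 13 + 11
Step 3: 167 mod 13 = 11
Step 4: The knot is 13-colorable: no

11
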